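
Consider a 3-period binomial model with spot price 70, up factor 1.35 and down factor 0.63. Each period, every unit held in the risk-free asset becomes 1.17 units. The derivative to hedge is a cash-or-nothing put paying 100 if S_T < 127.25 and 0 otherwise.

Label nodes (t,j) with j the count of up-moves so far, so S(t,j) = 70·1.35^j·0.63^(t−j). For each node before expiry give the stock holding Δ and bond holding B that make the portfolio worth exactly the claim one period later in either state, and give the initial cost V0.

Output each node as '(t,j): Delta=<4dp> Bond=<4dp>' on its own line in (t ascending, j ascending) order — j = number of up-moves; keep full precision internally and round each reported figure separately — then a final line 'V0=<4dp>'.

(0,0): Delta=-0.8153 Bond=93.1678
(1,0): Delta=0.0000 Bond=73.0514
(1,1): Delta=-0.9421 Bond=120.9913
(2,0): Delta=0.0000 Bond=85.4701
(2,1): Delta=0.0000 Bond=85.4701
(2,2): Delta=-1.0887 Bond=160.2564
V0=36.0964

The replicating-portfolio and risk-neutral prices coincide; use p* = (1.17−0.63)/(1.35−0.63) = 0.7500 for the latter.
Payoff layer (t=3): V(3,0)=100.0000, V(3,1)=100.0000, V(3,2)=100.0000, V(3,3)=0.0000
Node (2,0) S=27.7830: V=(p*·100.0000+(1−p*)·100.0000)/1.17=85.4701; Δ=(100.0000−100.0000)/(37.5071−17.5033)=0.0000; B=V−Δ·S=85.4701
Node (2,1) S=59.5350: V=(p*·100.0000+(1−p*)·100.0000)/1.17=85.4701; Δ=(100.0000−100.0000)/(80.3723−37.5070)=0.0000; B=V−Δ·S=85.4701
Node (2,2) S=127.5750: V=(p*·0.0000+(1−p*)·100.0000)/1.17=21.3675; Δ=(0.0000−100.0000)/(172.2263−80.3723)=-1.0887; B=V−Δ·S=160.2564
Node (1,0) S=44.1000: V=(p*·85.4701+(1−p*)·85.4701)/1.17=73.0514; Δ=(85.4701−85.4701)/(59.5350−27.7830)=0.0000; B=V−Δ·S=73.0514
Node (1,1) S=94.5000: V=(p*·21.3675+(1−p*)·85.4701)/1.17=31.9600; Δ=(21.3675−85.4701)/(127.5750−59.5350)=-0.9421; B=V−Δ·S=120.9913
Node (0,0) S=70.0000: V=(p*·31.9600+(1−p*)·73.0514)/1.17=36.0964; Δ=(31.9600−73.0514)/(94.5000−44.1000)=-0.8153; B=V−Δ·S=93.1678
Self-financing check: at every node Δ·S+B equals the discounted successor values.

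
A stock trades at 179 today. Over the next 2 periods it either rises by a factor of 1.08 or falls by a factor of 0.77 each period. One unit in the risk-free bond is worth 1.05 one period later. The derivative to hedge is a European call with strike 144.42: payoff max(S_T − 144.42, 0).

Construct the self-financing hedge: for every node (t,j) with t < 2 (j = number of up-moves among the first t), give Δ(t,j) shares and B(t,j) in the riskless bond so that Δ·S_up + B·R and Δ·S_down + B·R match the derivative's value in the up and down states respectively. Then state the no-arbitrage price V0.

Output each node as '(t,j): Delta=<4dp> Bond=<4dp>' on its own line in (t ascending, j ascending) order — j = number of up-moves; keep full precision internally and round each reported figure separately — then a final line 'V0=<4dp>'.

(0,0): Delta=0.9364 Bond=-119.2837
(1,0): Delta=0.1038 Bond=-10.4947
(1,1): Delta=1.0000 Bond=-137.5429
V0=48.3321

Under the risk-neutral measure, an up-move has probability p* = (R−d)/(u−d) = 0.9032 and values discount at R = 1.05.
At expiry t=2: V(2,0)=0.0000, V(2,1)=4.4364, V(2,2)=64.3656
(1,0): S=137.8300. Δ = (V_up−V_dn)/(S_up−S_dn) = (4.4364−0.0000)/(148.8564−106.1291) = 0.1038. V = [p*·4.4364 + (1−p*)·0.0000]/1.05 = 3.8163. B = V − Δ·S = -10.4947.
(1,1): S=193.3200. Δ = (V_up−V_dn)/(S_up−S_dn) = (64.3656−4.4364)/(208.7856−148.8564) = 1.0000. V = [p*·64.3656 + (1−p*)·4.4364]/1.05 = 55.7771. B = V − Δ·S = -137.5429.
(0,0): S=179.0000. Δ = (V_up−V_dn)/(S_up−S_dn) = (55.7771−3.8163)/(193.3200−137.8300) = 0.9364. V = [p*·55.7771 + (1−p*)·3.8163]/1.05 = 48.3321. B = V − Δ·S = -119.2837.
Check: Δ(0,0)·S0 + B(0,0) = 48.3321 = V0.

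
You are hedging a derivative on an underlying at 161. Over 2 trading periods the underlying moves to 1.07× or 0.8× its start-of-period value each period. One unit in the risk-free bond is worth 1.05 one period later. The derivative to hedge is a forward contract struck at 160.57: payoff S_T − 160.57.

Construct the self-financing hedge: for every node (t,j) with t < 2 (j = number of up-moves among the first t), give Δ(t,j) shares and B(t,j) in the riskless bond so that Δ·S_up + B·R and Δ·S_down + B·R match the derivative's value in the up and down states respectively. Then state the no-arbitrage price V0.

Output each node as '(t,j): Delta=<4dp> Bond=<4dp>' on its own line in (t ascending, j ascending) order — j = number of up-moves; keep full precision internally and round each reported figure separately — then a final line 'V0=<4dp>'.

(0,0): Delta=1.0000 Bond=-145.6417
(1,0): Delta=1.0000 Bond=-152.9238
(1,1): Delta=1.0000 Bond=-152.9238
V0=15.3583

The replicating-portfolio and risk-neutral prices coincide; use p* = (1.05−0.8)/(1.07−0.8) = 0.9259 for the latter.
Payoff layer (t=2): V(2,0)=-57.5300, V(2,1)=-22.7540, V(2,2)=23.7589
  t=1,j=0: stock 128.8000 → up 137.8160 (V=-22.7540), down 103.0400 (V=-57.5300). Price -24.1238; hedge Δ=1.0000, bond B=-152.9238.
  t=1,j=1: stock 172.2700 → up 184.3289 (V=23.7589), down 137.8160 (V=-22.7540). Price 19.3462; hedge Δ=1.0000, bond B=-152.9238.
  t=0,j=0: stock 161.0000 → up 172.2700 (V=19.3462), down 128.8000 (V=-24.1238). Price 15.3583; hedge Δ=1.0000, bond B=-145.6417.
Each (Δ,B) replicates both successor values, so the strategy is self-financing and V0 is arbitrage-free.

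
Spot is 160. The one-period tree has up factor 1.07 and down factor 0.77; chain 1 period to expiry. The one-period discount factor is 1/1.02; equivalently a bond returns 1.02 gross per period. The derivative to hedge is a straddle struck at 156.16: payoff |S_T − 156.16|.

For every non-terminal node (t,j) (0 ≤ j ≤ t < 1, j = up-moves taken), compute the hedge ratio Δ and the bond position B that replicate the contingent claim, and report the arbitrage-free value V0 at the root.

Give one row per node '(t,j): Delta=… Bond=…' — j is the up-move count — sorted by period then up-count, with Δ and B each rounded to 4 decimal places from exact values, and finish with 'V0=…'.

Since d<R<u, set p* = (R−d)/(u−d) = 0.8333; price each node as the discounted p*-expectation of its children.
Terminal values V(1,·): V(1,0)=32.9600, V(1,1)=15.0400
(0,0): S=160.0000. Δ = (V_up−V_dn)/(S_up−S_dn) = (15.0400−32.9600)/(171.2000−123.2000) = -0.3733. V = [p*·15.0400 + (1−p*)·32.9600]/1.02 = 17.6732. B = V − Δ·S = 77.4065.
The time-0 hedge costs 17.6732, which is the no-arbitrage price.

(0,0): Delta=-0.3733 Bond=77.4065
V0=17.6732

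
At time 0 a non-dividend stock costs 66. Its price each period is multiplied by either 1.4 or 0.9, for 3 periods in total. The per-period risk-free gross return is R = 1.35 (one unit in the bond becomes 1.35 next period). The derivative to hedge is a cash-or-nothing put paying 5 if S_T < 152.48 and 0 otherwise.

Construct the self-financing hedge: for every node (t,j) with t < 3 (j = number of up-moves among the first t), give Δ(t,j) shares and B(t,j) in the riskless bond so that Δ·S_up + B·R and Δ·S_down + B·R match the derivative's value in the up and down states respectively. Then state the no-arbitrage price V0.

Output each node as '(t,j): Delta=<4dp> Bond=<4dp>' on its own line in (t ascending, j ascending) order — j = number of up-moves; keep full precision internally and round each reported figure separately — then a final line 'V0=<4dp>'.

(0,0): Delta=-0.0673 Bond=4.9952
(1,0): Delta=0.0000 Bond=2.7435
(1,1): Delta=-0.0722 Bond=7.1879
(2,0): Delta=0.0000 Bond=3.7037
(2,1): Delta=0.0000 Bond=3.7037
(2,2): Delta=-0.0773 Bond=10.3704
V0=0.5507

Risk-neutral probability p* = (R−d)/(u−d) = (1.35−0.9)/(1.4−0.9) = 0.9000.
Terminal values V(3,·): V(3,0)=5.0000, V(3,1)=5.0000, V(3,2)=5.0000, V(3,3)=0.0000
Node (2,0) S=53.4600: V=(p*·5.0000+(1−p*)·5.0000)/1.35=3.7037; Δ=(5.0000−5.0000)/(74.8440−48.1140)=0.0000; B=V−Δ·S=3.7037
Node (2,1) S=83.1600: V=(p*·5.0000+(1−p*)·5.0000)/1.35=3.7037; Δ=(5.0000−5.0000)/(116.4240−74.8440)=0.0000; B=V−Δ·S=3.7037
Node (2,2) S=129.3600: V=(p*·0.0000+(1−p*)·5.0000)/1.35=0.3704; Δ=(0.0000−5.0000)/(181.1040−116.4240)=-0.0773; B=V−Δ·S=10.3704
Node (1,0) S=59.4000: V=(p*·3.7037+(1−p*)·3.7037)/1.35=2.7435; Δ=(3.7037−3.7037)/(83.1600−53.4600)=0.0000; B=V−Δ·S=2.7435
Node (1,1) S=92.4000: V=(p*·0.3704+(1−p*)·3.7037)/1.35=0.5213; Δ=(0.3704−3.7037)/(129.3600−83.1600)=-0.0722; B=V−Δ·S=7.1879
Node (0,0) S=66.0000: V=(p*·0.5213+(1−p*)·2.7435)/1.35=0.5507; Δ=(0.5213−2.7435)/(92.4000−59.4000)=-0.0673; B=V−Δ·S=4.9952
The time-0 hedge costs 0.5507, which is the no-arbitrage price.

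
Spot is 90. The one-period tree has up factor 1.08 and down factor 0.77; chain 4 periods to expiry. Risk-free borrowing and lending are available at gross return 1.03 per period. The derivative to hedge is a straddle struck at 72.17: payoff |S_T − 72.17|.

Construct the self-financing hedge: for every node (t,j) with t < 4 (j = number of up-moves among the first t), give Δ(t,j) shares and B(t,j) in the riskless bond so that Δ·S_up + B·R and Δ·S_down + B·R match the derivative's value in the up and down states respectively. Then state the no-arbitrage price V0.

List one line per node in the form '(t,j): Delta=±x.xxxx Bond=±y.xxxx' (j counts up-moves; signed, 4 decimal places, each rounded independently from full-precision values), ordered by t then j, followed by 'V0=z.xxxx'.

(0,0): Delta=0.6981 Bond=-34.2662
(1,0): Delta=-0.0662 Bond=17.6672
(1,1): Delta=0.8028 Bond=-45.4791
(2,0): Delta=-1.0000 Bond=68.0271
(2,1): Delta=0.0619 Bond=8.6145
(2,2): Delta=0.9044 Bond=-57.5084
(3,0): Delta=-1.0000 Bond=70.0680
(3,1): Delta=-1.0000 Bond=70.0680
(3,2): Delta=0.2075 Bond=-2.8953
(3,3): Delta=1.0000 Bond=-70.0680
V0=28.5592

Risk-neutral probability p* = (R−d)/(u−d) = (1.03−0.77)/(1.08−0.77) = 0.8387.
At expiry t=4: V(4,0)=40.5323, V(4,1)=27.7950, V(4,2)=9.9297, V(4,3)=15.1280, V(4,4)=50.2740
Node (3,0) S=41.0880: V=(p*·27.7950+(1−p*)·40.5323)/1.03=28.9800; Δ=(27.7950−40.5323)/(44.3750−31.6377)=-1.0000; B=V−Δ·S=70.0680
Node (3,1) S=57.6299: V=(p*·9.9297+(1−p*)·27.7950)/1.03=12.4381; Δ=(9.9297−27.7950)/(62.2403−44.3750)=-1.0000; B=V−Δ·S=70.0680
Node (3,2) S=80.8315: V=(p*·15.1280+(1−p*)·9.9297)/1.03=13.8734; Δ=(15.1280−9.9297)/(87.2980−62.2403)=0.2075; B=V−Δ·S=-2.8953
Node (3,3) S=113.3741: V=(p*·50.2740+(1−p*)·15.1280)/1.03=43.3061; Δ=(50.2740−15.1280)/(122.4440−87.2980)=1.0000; B=V−Δ·S=-70.0680
Node (2,0) S=53.3610: V=(p*·12.4381+(1−p*)·28.9800)/1.03=14.6661; Δ=(12.4381−28.9800)/(57.6299−41.0880)=-1.0000; B=V−Δ·S=68.0271
Node (2,1) S=74.8440: V=(p*·13.8734+(1−p*)·12.4381)/1.03=13.2446; Δ=(13.8734−12.4381)/(80.8315−57.6299)=0.0619; B=V−Δ·S=8.6145
Node (2,2) S=104.9760: V=(p*·43.3061+(1−p*)·13.8734)/1.03=37.4358; Δ=(43.3061−13.8734)/(113.3741−80.8315)=0.9044; B=V−Δ·S=-57.5084
Node (1,0) S=69.3000: V=(p*·13.2446+(1−p*)·14.6661)/1.03=13.0814; Δ=(13.2446−14.6661)/(74.8440−53.3610)=-0.0662; B=V−Δ·S=17.6672
Node (1,1) S=97.2000: V=(p*·37.4358+(1−p*)·13.2446)/1.03=32.5573; Δ=(37.4358−13.2446)/(104.9760−74.8440)=0.8028; B=V−Δ·S=-45.4791
Node (0,0) S=90.0000: V=(p*·32.5573+(1−p*)·13.0814)/1.03=28.5592; Δ=(32.5573−13.0814)/(97.2000−69.3000)=0.6981; B=V−Δ·S=-34.2662
Root portfolio cost Δ·90+B reproduces V0=28.5592.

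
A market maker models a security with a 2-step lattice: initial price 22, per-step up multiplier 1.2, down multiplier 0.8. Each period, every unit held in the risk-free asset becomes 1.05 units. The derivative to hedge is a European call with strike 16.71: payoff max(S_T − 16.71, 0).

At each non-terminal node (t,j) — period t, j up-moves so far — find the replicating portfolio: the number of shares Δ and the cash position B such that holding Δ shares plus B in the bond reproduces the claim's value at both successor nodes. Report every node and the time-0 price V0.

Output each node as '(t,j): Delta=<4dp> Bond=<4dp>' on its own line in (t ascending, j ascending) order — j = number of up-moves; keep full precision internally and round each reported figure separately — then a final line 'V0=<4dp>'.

No-arbitrage ⇒ martingale measure with p* = (R−d)/(u−d) = 0.6250.
Terminal values V(2,·): V(2,0)=0.0000, V(2,1)=4.4100, V(2,2)=14.9700
  t=1,j=0: stock 17.6000 → up 21.1200 (V=4.4100), down 14.0800 (V=0.0000). Price 2.6250; hedge Δ=0.6264, bond B=-8.4000.
  t=1,j=1: stock 26.4000 → up 31.6800 (V=14.9700), down 21.1200 (V=4.4100). Price 10.4857; hedge Δ=1.0000, bond B=-15.9143.
  t=0,j=0: stock 22.0000 → up 26.4000 (V=10.4857), down 17.6000 (V=2.6250). Price 7.1790; hedge Δ=0.8933, bond B=-12.4728.
Each (Δ,B) replicates both successor values, so the strategy is self-financing and V0 is arbitrage-free.

(0,0): Delta=0.8933 Bond=-12.4728
(1,0): Delta=0.6264 Bond=-8.4000
(1,1): Delta=1.0000 Bond=-15.9143
V0=7.1790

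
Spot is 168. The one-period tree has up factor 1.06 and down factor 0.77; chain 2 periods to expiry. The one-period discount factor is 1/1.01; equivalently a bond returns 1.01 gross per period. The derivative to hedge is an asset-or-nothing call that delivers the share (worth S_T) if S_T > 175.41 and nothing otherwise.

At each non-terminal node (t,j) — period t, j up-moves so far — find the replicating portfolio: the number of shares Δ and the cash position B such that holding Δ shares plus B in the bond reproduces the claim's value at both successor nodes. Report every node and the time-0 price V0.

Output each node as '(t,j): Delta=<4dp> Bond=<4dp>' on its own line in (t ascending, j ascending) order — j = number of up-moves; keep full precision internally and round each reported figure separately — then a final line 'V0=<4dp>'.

(0,0): Delta=3.1747 Bond=-406.6158
(1,0): Delta=0.0000 Bond=0.0000
(1,1): Delta=3.6552 Bond=-496.2407
V0=126.7374

No-arbitrage ⇒ martingale measure with p* = (R−d)/(u−d) = 0.8276.
Terminal values V(2,·): V(2,0)=0.0000, V(2,1)=0.0000, V(2,2)=188.7648
(1,0): S=129.3600. Δ = (V_up−V_dn)/(S_up−S_dn) = (0.0000−0.0000)/(137.1216−99.6072) = 0.0000. V = [p*·0.0000 + (1−p*)·0.0000]/1.01 = 0.0000. B = V − Δ·S = 0.0000.
(1,1): S=178.0800. Δ = (V_up−V_dn)/(S_up−S_dn) = (188.7648−0.0000)/(188.7648−137.1216) = 3.6552. V = [p*·188.7648 + (1−p*)·0.0000]/1.01 = 154.6724. B = V − Δ·S = -496.2407.
(0,0): S=168.0000. Δ = (V_up−V_dn)/(S_up−S_dn) = (154.6724−0.0000)/(178.0800−129.3600) = 3.1747. V = [p*·154.6724 + (1−p*)·0.0000]/1.01 = 126.7374. B = V − Δ·S = -406.6158.
Each (Δ,B) replicates both successor values, so the strategy is self-financing and V0 is arbitrage-free.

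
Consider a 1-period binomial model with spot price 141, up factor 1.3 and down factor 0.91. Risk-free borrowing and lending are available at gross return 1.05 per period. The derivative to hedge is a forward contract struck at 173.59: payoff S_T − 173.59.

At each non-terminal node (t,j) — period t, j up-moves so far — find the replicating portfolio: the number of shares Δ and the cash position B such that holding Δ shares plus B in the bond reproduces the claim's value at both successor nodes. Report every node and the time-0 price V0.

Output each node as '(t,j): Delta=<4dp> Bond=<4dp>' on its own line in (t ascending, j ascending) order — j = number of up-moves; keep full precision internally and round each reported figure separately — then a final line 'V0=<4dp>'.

(0,0): Delta=1.0000 Bond=-165.3238
V0=-24.3238

Since d<R<u, set p* = (R−d)/(u−d) = 0.3590; price each node as the discounted p*-expectation of its children.
At expiry t=1: V(1,0)=-45.2800, V(1,1)=9.7100
(0,0): S=141.0000. Δ = (V_up−V_dn)/(S_up−S_dn) = (9.7100−-45.2800)/(183.3000−128.3100) = 1.0000. V = [p*·9.7100 + (1−p*)·-45.2800]/1.05 = -24.3238. B = V − Δ·S = -165.3238.
Self-financing check: at every node Δ·S+B equals the discounted successor values.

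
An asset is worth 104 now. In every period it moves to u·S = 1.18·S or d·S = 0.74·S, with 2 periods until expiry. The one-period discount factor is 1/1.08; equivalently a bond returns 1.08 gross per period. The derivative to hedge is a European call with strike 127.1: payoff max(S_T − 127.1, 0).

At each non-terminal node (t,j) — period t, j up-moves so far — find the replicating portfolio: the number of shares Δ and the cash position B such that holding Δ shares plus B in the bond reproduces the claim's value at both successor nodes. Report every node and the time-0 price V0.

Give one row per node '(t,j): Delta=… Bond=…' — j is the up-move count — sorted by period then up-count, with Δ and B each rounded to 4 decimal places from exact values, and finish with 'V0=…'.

Since d<R<u, set p* = (R−d)/(u−d) = 0.7727; price each node as the discounted p*-expectation of its children.
Terminal values V(2,·): V(2,0)=0.0000, V(2,1)=0.0000, V(2,2)=17.7096
  t=1,j=0: stock 76.9600 → up 90.8128 (V=0.0000), down 56.9504 (V=0.0000). Price 0.0000; hedge Δ=0.0000, bond B=0.0000.
  t=1,j=1: stock 122.7200 → up 144.8096 (V=17.7096), down 90.8128 (V=0.0000). Price 12.6710; hedge Δ=0.3280, bond B=-27.5781.
  t=0,j=0: stock 104.0000 → up 122.7200 (V=12.6710), down 76.9600 (V=0.0000). Price 9.0660; hedge Δ=0.2769, bond B=-19.7318.
The time-0 hedge costs 9.0660, which is the no-arbitrage price.

(0,0): Delta=0.2769 Bond=-19.7318
(1,0): Delta=0.0000 Bond=0.0000
(1,1): Delta=0.3280 Bond=-27.5781
V0=9.0660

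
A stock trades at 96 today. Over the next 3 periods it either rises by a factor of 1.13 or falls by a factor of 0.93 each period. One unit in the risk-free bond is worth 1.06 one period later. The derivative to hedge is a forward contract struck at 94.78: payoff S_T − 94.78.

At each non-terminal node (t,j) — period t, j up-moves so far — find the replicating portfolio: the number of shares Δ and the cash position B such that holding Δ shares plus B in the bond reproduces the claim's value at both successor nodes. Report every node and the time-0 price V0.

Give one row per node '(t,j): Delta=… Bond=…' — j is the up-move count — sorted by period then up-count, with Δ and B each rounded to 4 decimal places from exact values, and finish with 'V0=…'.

(0,0): Delta=1.0000 Bond=-79.5791
(1,0): Delta=1.0000 Bond=-84.3539
(1,1): Delta=1.0000 Bond=-84.3539
(2,0): Delta=1.0000 Bond=-89.4151
(2,1): Delta=1.0000 Bond=-89.4151
(2,2): Delta=1.0000 Bond=-89.4151
V0=16.4209

Risk-neutral probability p* = (R−d)/(u−d) = (1.06−0.93)/(1.13−0.93) = 0.6500.
At expiry t=3: V(3,0)=-17.5617, V(3,1)=-0.9556, V(3,2)=19.2216, V(3,3)=43.7381
(2,0): S=83.0304. Δ = (V_up−V_dn)/(S_up−S_dn) = (-0.9556−-17.5617)/(93.8244−77.2183) = 1.0000. V = [p*·-0.9556 + (1−p*)·-17.5617]/1.06 = -6.3847. B = V − Δ·S = -89.4151.
(2,1): S=100.8864. Δ = (V_up−V_dn)/(S_up−S_dn) = (19.2216−-0.9556)/(114.0016−93.8244) = 1.0000. V = [p*·19.2216 + (1−p*)·-0.9556]/1.06 = 11.4713. B = V − Δ·S = -89.4151.
(2,2): S=122.5824. Δ = (V_up−V_dn)/(S_up−S_dn) = (43.7381−19.2216)/(138.5181−114.0016) = 1.0000. V = [p*·43.7381 + (1−p*)·19.2216]/1.06 = 33.1673. B = V − Δ·S = -89.4151.
(1,0): S=89.2800. Δ = (V_up−V_dn)/(S_up−S_dn) = (11.4713−-6.3847)/(100.8864−83.0304) = 1.0000. V = [p*·11.4713 + (1−p*)·-6.3847]/1.06 = 4.9261. B = V − Δ·S = -84.3539.
(1,1): S=108.4800. Δ = (V_up−V_dn)/(S_up−S_dn) = (33.1673−11.4713)/(122.5824−100.8864) = 1.0000. V = [p*·33.1673 + (1−p*)·11.4713]/1.06 = 24.1261. B = V − Δ·S = -84.3539.
(0,0): S=96.0000. Δ = (V_up−V_dn)/(S_up−S_dn) = (24.1261−4.9261)/(108.4800−89.2800) = 1.0000. V = [p*·24.1261 + (1−p*)·4.9261]/1.06 = 16.4209. B = V − Δ·S = -79.5791.
Self-financing check: at every node Δ·S+B equals the discounted successor values.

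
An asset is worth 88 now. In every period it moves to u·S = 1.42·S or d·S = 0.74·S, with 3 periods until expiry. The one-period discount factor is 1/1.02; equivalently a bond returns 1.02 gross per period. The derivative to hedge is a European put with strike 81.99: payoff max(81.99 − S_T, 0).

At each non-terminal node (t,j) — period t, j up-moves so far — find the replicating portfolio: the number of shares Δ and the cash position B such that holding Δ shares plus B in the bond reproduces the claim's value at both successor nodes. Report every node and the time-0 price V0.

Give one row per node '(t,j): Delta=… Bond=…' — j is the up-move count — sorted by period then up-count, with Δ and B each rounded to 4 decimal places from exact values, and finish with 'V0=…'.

(0,0): Delta=-0.2876 Bond=39.6619
(1,0): Delta=-0.5504 Bond=57.5651
(1,1): Delta=-0.0920 Bond=16.0122
(2,0): Delta=-1.0000 Bond=80.3824
(2,1): Delta=-0.2157 Bond=27.7651
(2,2): Delta=0.0000 Bond=0.0000
V0=14.3487

Under the risk-neutral measure, an up-move has probability p* = (R−d)/(u−d) = 0.4118 and values discount at R = 1.02.
Terminal payoffs: V(3,0)=46.3303, V(3,1)=13.5619, V(3,2)=0.0000, V(3,3)=0.0000
Node (2,0) S=48.1888: V=(p*·13.5619+(1−p*)·46.3303)/1.02=32.1936; Δ=(13.5619−46.3303)/(68.4281−35.6597)=-1.0000; B=V−Δ·S=80.3824
Node (2,1) S=92.4704: V=(p*·0.0000+(1−p*)·13.5619)/1.02=7.8212; Δ=(0.0000−13.5619)/(131.3080−68.4281)=-0.2157; B=V−Δ·S=27.7651
Node (2,2) S=177.4432: V=(p*·0.0000+(1−p*)·0.0000)/1.02=0.0000; Δ=(0.0000−0.0000)/(251.9693−131.3080)=0.0000; B=V−Δ·S=0.0000
Node (1,0) S=65.1200: V=(p*·7.8212+(1−p*)·32.1936)/1.02=21.7234; Δ=(7.8212−32.1936)/(92.4704−48.1888)=-0.5504; B=V−Δ·S=57.5651
Node (1,1) S=124.9600: V=(p*·0.0000+(1−p*)·7.8212)/1.02=4.5105; Δ=(0.0000−7.8212)/(177.4432−92.4704)=-0.0920; B=V−Δ·S=16.0122
Node (0,0) S=88.0000: V=(p*·4.5105+(1−p*)·21.7234)/1.02=14.3487; Δ=(4.5105−21.7234)/(124.9600−65.1200)=-0.2876; B=V−Δ·S=39.6619
The time-0 hedge costs 14.3487, which is the no-arbitrage price.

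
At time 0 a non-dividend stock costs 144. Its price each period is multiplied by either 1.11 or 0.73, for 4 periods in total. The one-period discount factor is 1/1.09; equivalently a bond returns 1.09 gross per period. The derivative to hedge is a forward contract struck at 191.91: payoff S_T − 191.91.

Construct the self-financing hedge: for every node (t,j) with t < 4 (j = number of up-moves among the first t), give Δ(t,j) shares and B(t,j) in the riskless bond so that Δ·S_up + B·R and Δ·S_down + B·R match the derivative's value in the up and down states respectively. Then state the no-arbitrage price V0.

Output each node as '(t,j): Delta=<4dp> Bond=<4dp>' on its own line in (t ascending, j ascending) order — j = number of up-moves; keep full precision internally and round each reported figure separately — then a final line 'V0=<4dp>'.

Risk-neutral probability p* = (R−d)/(u−d) = (1.09−0.73)/(1.11−0.73) = 0.9474.
At expiry t=4: V(4,0)=-151.0165, V(4,1)=-129.7295, V(4,2)=-97.3616, V(4,3)=-48.1446, V(4,4)=26.6921
Node (3,0) S=56.0184: V=(p*·-129.7295+(1−p*)·-151.0165)/1.09=-120.0458; Δ=(-129.7295−-151.0165)/(62.1805−40.8935)=1.0000; B=V−Δ·S=-176.0642
Node (3,1) S=85.1787: V=(p*·-97.3616+(1−p*)·-129.7295)/1.09=-90.8855; Δ=(-97.3616−-129.7295)/(94.5484−62.1805)=1.0000; B=V−Δ·S=-176.0642
Node (3,2) S=129.5184: V=(p*·-48.1446+(1−p*)·-97.3616)/1.09=-46.5459; Δ=(-48.1446−-97.3616)/(143.7654−94.5484)=1.0000; B=V−Δ·S=-176.0642
Node (3,3) S=196.9389: V=(p*·26.6921+(1−p*)·-48.1446)/1.09=20.8746; Δ=(26.6921−-48.1446)/(218.6021−143.7654)=1.0000; B=V−Δ·S=-176.0642
Node (2,0) S=76.7376: V=(p*·-90.8855+(1−p*)·-120.0458)/1.09=-84.7892; Δ=(-90.8855−-120.0458)/(85.1787−56.0184)=1.0000; B=V−Δ·S=-161.5268
Node (2,1) S=116.6832: V=(p*·-46.5459+(1−p*)·-90.8855)/1.09=-44.8436; Δ=(-46.5459−-90.8855)/(129.5184−85.1787)=1.0000; B=V−Δ·S=-161.5268
Node (2,2) S=177.4224: V=(p*·20.8746+(1−p*)·-46.5459)/1.09=15.8956; Δ=(20.8746−-46.5459)/(196.9389−129.5184)=1.0000; B=V−Δ·S=-161.5268
Node (1,0) S=105.1200: V=(p*·-44.8436+(1−p*)·-84.7892)/1.09=-43.0697; Δ=(-44.8436−-84.7892)/(116.6832−76.7376)=1.0000; B=V−Δ·S=-148.1897
Node (1,1) S=159.8400: V=(p*·15.8956+(1−p*)·-44.8436)/1.09=11.6503; Δ=(15.8956−-44.8436)/(177.4224−116.6832)=1.0000; B=V−Δ·S=-148.1897
Node (0,0) S=144.0000: V=(p*·11.6503+(1−p*)·-43.0697)/1.09=8.0461; Δ=(11.6503−-43.0697)/(159.8400−105.1200)=1.0000; B=V−Δ·S=-135.9539
The time-0 hedge costs 8.0461, which is the no-arbitrage price.

(0,0): Delta=1.0000 Bond=-135.9539
(1,0): Delta=1.0000 Bond=-148.1897
(1,1): Delta=1.0000 Bond=-148.1897
(2,0): Delta=1.0000 Bond=-161.5268
(2,1): Delta=1.0000 Bond=-161.5268
(2,2): Delta=1.0000 Bond=-161.5268
(3,0): Delta=1.0000 Bond=-176.0642
(3,1): Delta=1.0000 Bond=-176.0642
(3,2): Delta=1.0000 Bond=-176.0642
(3,3): Delta=1.0000 Bond=-176.0642
V0=8.0461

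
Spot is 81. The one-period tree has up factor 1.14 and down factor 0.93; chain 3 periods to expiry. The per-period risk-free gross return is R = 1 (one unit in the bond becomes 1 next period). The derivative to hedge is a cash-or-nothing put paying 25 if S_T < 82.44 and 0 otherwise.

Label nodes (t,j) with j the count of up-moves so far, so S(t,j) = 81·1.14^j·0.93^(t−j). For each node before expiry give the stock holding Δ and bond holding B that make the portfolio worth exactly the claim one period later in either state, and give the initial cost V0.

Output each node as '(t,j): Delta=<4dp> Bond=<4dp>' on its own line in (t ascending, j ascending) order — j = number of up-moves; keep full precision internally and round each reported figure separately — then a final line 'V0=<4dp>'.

No-arbitrage ⇒ martingale measure with p* = (R−d)/(u−d) = 0.3333.
At expiry t=3: V(3,0)=25.0000, V(3,1)=25.0000, V(3,2)=0.0000, V(3,3)=0.0000
Node (2,0) S=70.0569: V=(p*·25.0000+(1−p*)·25.0000)/1=25.0000; Δ=(25.0000−25.0000)/(79.8649−65.1529)=0.0000; B=V−Δ·S=25.0000
Node (2,1) S=85.8762: V=(p*·0.0000+(1−p*)·25.0000)/1=16.6667; Δ=(0.0000−25.0000)/(97.8989−79.8649)=-1.3863; B=V−Δ·S=135.7143
Node (2,2) S=105.2676: V=(p*·0.0000+(1−p*)·0.0000)/1=0.0000; Δ=(0.0000−0.0000)/(120.0051−97.8989)=0.0000; B=V−Δ·S=0.0000
Node (1,0) S=75.3300: V=(p*·16.6667+(1−p*)·25.0000)/1=22.2222; Δ=(16.6667−25.0000)/(85.8762−70.0569)=-0.5268; B=V−Δ·S=61.9048
Node (1,1) S=92.3400: V=(p*·0.0000+(1−p*)·16.6667)/1=11.1111; Δ=(0.0000−16.6667)/(105.2676−85.8762)=-0.8595; B=V−Δ·S=90.4762
Node (0,0) S=81.0000: V=(p*·11.1111+(1−p*)·22.2222)/1=18.5185; Δ=(11.1111−22.2222)/(92.3400−75.3300)=-0.6532; B=V−Δ·S=71.4286
Each (Δ,B) replicates both successor values, so the strategy is self-financing and V0 is arbitrage-free.

(0,0): Delta=-0.6532 Bond=71.4286
(1,0): Delta=-0.5268 Bond=61.9048
(1,1): Delta=-0.8595 Bond=90.4762
(2,0): Delta=0.0000 Bond=25.0000
(2,1): Delta=-1.3863 Bond=135.7143
(2,2): Delta=0.0000 Bond=0.0000
V0=18.5185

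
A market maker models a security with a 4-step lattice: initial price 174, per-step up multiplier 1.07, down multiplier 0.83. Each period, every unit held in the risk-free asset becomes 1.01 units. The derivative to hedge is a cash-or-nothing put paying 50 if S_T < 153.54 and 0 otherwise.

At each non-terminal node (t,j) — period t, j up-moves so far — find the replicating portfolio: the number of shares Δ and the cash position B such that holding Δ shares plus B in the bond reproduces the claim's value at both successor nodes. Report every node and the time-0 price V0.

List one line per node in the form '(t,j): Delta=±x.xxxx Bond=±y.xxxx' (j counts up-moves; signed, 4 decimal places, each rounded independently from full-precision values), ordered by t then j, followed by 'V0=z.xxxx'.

(0,0): Delta=-0.4903 Bond=97.8811
(1,0): Delta=-0.7954 Bond=142.9346
(1,1): Delta=-0.4114 Bond=84.1684
(2,0): Delta=0.0000 Bond=49.0148
(2,1): Delta=-1.0011 Bond=176.1469
(2,2): Delta=-0.2589 Bond=54.6311
(3,0): Delta=0.0000 Bond=49.5050
(3,1): Delta=0.0000 Bond=49.5050
(3,2): Delta=-1.2600 Bond=220.7096
(3,3): Delta=0.0000 Bond=0.0000
V0=12.5753

Risk-neutral probability p* = (R−d)/(u−d) = (1.01−0.83)/(1.07−0.83) = 0.7500.
Terminal values V(4,·): V(4,0)=50.0000, V(4,1)=50.0000, V(4,2)=50.0000, V(4,3)=0.0000, V(4,4)=0.0000
  t=3,j=0: stock 99.4909 → up 106.4553 (V=50.0000), down 82.5775 (V=50.0000). Price 49.5050; hedge Δ=0.0000, bond B=49.5050.
  t=3,j=1: stock 128.2594 → up 137.2376 (V=50.0000), down 106.4553 (V=50.0000). Price 49.5050; hedge Δ=0.0000, bond B=49.5050.
  t=3,j=2: stock 165.3465 → up 176.9207 (V=0.0000), down 137.2376 (V=50.0000). Price 12.3762; hedge Δ=-1.2600, bond B=220.7096.
  t=3,j=3: stock 213.1575 → up 228.0785 (V=0.0000), down 176.9207 (V=0.0000). Price 0.0000; hedge Δ=0.0000, bond B=0.0000.
  t=2,j=0: stock 119.8686 → up 128.2594 (V=49.5050), down 99.4909 (V=49.5050). Price 49.0148; hedge Δ=0.0000, bond B=49.0148.
  t=2,j=1: stock 154.5294 → up 165.3465 (V=12.3762), down 128.2594 (V=49.5050). Price 21.4440; hedge Δ=-1.0011, bond B=176.1469.
  t=2,j=2: stock 199.2126 → up 213.1575 (V=0.0000), down 165.3465 (V=12.3762). Price 3.0634; hedge Δ=-0.2589, bond B=54.6311.
  t=1,j=0: stock 144.4200 → up 154.5294 (V=21.4440), down 119.8686 (V=49.0148). Price 28.0561; hedge Δ=-0.7954, bond B=142.9346.
  t=1,j=1: stock 186.1800 → up 199.2126 (V=3.0634), down 154.5294 (V=21.4440). Price 7.5827; hedge Δ=-0.4114, bond B=84.1684.
  t=0,j=0: stock 174.0000 → up 186.1800 (V=7.5827), down 144.4200 (V=28.0561). Price 12.5753; hedge Δ=-0.4903, bond B=97.8811.
Check: Δ(0,0)·S0 + B(0,0) = 12.5753 = V0.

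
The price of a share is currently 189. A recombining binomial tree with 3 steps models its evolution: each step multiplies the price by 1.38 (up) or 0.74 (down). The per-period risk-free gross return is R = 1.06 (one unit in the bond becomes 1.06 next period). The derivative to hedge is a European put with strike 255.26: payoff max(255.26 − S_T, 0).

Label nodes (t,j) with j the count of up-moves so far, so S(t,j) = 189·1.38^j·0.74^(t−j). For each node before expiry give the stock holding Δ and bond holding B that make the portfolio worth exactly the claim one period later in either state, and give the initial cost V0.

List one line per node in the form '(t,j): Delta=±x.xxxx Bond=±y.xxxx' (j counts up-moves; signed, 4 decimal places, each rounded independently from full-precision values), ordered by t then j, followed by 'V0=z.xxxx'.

(0,0): Delta=-0.5355 Bond=155.3581
(1,0): Delta=-0.9416 Bond=221.4747
(1,1): Delta=-0.3177 Bond=107.8844
(2,0): Delta=-1.0000 Bond=240.8113
(2,1): Delta=-0.9102 Bond=228.7150
(2,2): Delta=0.0000 Bond=0.0000
V0=54.1531

Since d<R<u, set p* = (R−d)/(u−d) = 0.5000; price each node as the discounted p*-expectation of its children.
Payoff layer (t=3): V(3,0)=178.6727, V(3,1)=112.4350, V(3,2)=0.0000, V(3,3)=0.0000
Node (2,0) S=103.4964: V=(p*·112.4350+(1−p*)·178.6727)/1.06=137.3149; Δ=(112.4350−178.6727)/(142.8250−76.5873)=-1.0000; B=V−Δ·S=240.8113
Node (2,1) S=193.0068: V=(p*·0.0000+(1−p*)·112.4350)/1.06=53.0354; Δ=(0.0000−112.4350)/(266.3494−142.8250)=-0.9102; B=V−Δ·S=228.7150
Node (2,2) S=359.9316: V=(p*·0.0000+(1−p*)·0.0000)/1.06=0.0000; Δ=(0.0000−0.0000)/(496.7056−266.3494)=0.0000; B=V−Δ·S=0.0000
Node (1,0) S=139.8600: V=(p*·53.0354+(1−p*)·137.3149)/1.06=89.7879; Δ=(53.0354−137.3149)/(193.0068−103.4964)=-0.9416; B=V−Δ·S=221.4747
Node (1,1) S=260.8200: V=(p*·0.0000+(1−p*)·53.0354)/1.06=25.0167; Δ=(0.0000−53.0354)/(359.9316−193.0068)=-0.3177; B=V−Δ·S=107.8844
Node (0,0) S=189.0000: V=(p*·25.0167+(1−p*)·89.7879)/1.06=54.1531; Δ=(25.0167−89.7879)/(260.8200−139.8600)=-0.5355; B=V−Δ·S=155.3581
The time-0 hedge costs 54.1531, which is the no-arbitrage price.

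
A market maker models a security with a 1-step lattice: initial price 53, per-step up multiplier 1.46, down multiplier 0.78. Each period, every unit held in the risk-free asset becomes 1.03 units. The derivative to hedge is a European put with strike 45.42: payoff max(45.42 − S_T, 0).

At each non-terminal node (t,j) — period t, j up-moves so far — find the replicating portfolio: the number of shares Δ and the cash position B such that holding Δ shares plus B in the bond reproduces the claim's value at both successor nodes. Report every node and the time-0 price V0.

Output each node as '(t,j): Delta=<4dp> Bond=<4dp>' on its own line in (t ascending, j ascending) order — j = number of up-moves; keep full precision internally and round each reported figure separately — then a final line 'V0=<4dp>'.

(0,0): Delta=-0.1132 Bond=8.5049
V0=2.5049

Risk-neutral probability p* = (R−d)/(u−d) = (1.03−0.78)/(1.46−0.78) = 0.3676.
Terminal values V(1,·): V(1,0)=4.0800, V(1,1)=0.0000
Node (0,0) S=53.0000: V=(p*·0.0000+(1−p*)·4.0800)/1.03=2.5049; Δ=(0.0000−4.0800)/(77.3800−41.3400)=-0.1132; B=V−Δ·S=8.5049
Self-financing check: at every node Δ·S+B equals the discounted successor values.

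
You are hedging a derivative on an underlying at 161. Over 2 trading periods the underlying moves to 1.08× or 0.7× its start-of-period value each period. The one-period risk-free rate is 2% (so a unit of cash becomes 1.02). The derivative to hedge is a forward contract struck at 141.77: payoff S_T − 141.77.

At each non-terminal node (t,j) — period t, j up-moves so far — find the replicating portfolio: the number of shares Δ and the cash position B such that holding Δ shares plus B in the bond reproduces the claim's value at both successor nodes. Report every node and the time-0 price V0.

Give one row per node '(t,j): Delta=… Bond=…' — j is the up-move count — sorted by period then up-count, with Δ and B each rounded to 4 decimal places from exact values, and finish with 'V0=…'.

Risk-neutral probability p* = (R−d)/(u−d) = (1.02−0.7)/(1.08−0.7) = 0.8421.
Payoff layer (t=2): V(2,0)=-62.8800, V(2,1)=-20.0540, V(2,2)=46.0204
Node (1,0) S=112.7000: V=(p*·-20.0540+(1−p*)·-62.8800)/1.02=-26.2902; Δ=(-20.0540−-62.8800)/(121.7160−78.8900)=1.0000; B=V−Δ·S=-138.9902
Node (1,1) S=173.8800: V=(p*·46.0204+(1−p*)·-20.0540)/1.02=34.8898; Δ=(46.0204−-20.0540)/(187.7904−121.7160)=1.0000; B=V−Δ·S=-138.9902
Node (0,0) S=161.0000: V=(p*·34.8898+(1−p*)·-26.2902)/1.02=24.7351; Δ=(34.8898−-26.2902)/(173.8800−112.7000)=1.0000; B=V−Δ·S=-136.2649
Check: Δ(0,0)·S0 + B(0,0) = 24.7351 = V0.

(0,0): Delta=1.0000 Bond=-136.2649
(1,0): Delta=1.0000 Bond=-138.9902
(1,1): Delta=1.0000 Bond=-138.9902
V0=24.7351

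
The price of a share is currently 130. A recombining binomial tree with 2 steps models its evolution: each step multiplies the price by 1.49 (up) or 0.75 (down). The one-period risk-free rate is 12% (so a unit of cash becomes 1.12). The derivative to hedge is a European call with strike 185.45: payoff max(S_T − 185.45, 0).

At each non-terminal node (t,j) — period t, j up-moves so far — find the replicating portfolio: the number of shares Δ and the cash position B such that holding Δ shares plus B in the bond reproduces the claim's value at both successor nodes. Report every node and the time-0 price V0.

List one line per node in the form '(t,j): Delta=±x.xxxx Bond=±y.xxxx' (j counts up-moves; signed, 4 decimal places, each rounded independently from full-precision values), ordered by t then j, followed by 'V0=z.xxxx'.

Risk-neutral probability p* = (R−d)/(u−d) = (1.12−0.75)/(1.49−0.75) = 0.5000.
At expiry t=2: V(2,0)=0.0000, V(2,1)=0.0000, V(2,2)=103.1630
(1,0): S=97.5000. Δ = (V_up−V_dn)/(S_up−S_dn) = (0.0000−0.0000)/(145.2750−73.1250) = 0.0000. V = [p*·0.0000 + (1−p*)·0.0000]/1.12 = 0.0000. B = V − Δ·S = 0.0000.
(1,1): S=193.7000. Δ = (V_up−V_dn)/(S_up−S_dn) = (103.1630−0.0000)/(288.6130−145.2750) = 0.7197. V = [p*·103.1630 + (1−p*)·0.0000]/1.12 = 46.0549. B = V − Δ·S = -93.3545.
(0,0): S=130.0000. Δ = (V_up−V_dn)/(S_up−S_dn) = (46.0549−0.0000)/(193.7000−97.5000) = 0.4787. V = [p*·46.0549 + (1−p*)·0.0000]/1.12 = 20.5602. B = V − Δ·S = -41.6761.
The time-0 hedge costs 20.5602, which is the no-arbitrage price.

(0,0): Delta=0.4787 Bond=-41.6761
(1,0): Delta=0.0000 Bond=0.0000
(1,1): Delta=0.7197 Bond=-93.3545
V0=20.5602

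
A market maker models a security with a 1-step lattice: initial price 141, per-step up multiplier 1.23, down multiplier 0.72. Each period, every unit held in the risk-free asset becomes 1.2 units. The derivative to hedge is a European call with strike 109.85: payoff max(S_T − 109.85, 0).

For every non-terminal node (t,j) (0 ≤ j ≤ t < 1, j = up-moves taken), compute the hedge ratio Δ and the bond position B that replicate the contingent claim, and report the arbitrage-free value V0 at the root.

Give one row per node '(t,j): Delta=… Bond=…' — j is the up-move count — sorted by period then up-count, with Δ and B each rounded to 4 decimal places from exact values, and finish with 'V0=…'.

Under the risk-neutral measure, an up-move has probability p* = (R−d)/(u−d) = 0.9412 and values discount at R = 1.2.
At expiry t=1: V(1,0)=0.0000, V(1,1)=63.5800
Node (0,0) S=141.0000: V=(p*·63.5800+(1−p*)·0.0000)/1.2=49.8667; Δ=(63.5800−0.0000)/(173.4300−101.5200)=0.8842; B=V−Δ·S=-74.8000
Check: Δ(0,0)·S0 + B(0,0) = 49.8667 = V0.

(0,0): Delta=0.8842 Bond=-74.8000
V0=49.8667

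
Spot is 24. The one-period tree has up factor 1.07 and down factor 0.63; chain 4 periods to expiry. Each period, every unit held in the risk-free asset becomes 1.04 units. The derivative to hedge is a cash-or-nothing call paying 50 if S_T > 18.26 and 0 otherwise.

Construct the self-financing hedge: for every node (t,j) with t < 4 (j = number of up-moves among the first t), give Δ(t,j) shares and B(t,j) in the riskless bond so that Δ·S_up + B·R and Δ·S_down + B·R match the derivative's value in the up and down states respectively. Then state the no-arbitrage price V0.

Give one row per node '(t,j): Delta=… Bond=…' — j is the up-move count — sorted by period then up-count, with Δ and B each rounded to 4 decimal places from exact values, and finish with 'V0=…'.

(0,0): Delta=0.7476 Bond=23.7117
(1,0): Delta=6.0334 Bond=-55.2612
(1,1): Delta=0.5199 Bond=30.5081
(2,0): Delta=0.0000 Bond=0.0000
(2,1): Delta=6.2933 Bond=-61.6769
(2,2): Delta=0.2711 Bond=38.5630
(3,0): Delta=0.0000 Bond=0.0000
(3,1): Delta=0.0000 Bond=0.0000
(3,2): Delta=6.5644 Bond=-68.8374
(3,3): Delta=0.0000 Bond=48.0769
V0=41.6537

Under the risk-neutral measure, an up-move has probability p* = (R−d)/(u−d) = 0.9318 and values discount at R = 1.04.
Terminal values V(4,·): V(4,0)=0.0000, V(4,1)=0.0000, V(4,2)=0.0000, V(4,3)=50.0000, V(4,4)=50.0000
Node (3,0) S=6.0011: V=(p*·0.0000+(1−p*)·0.0000)/1.04=0.0000; Δ=(0.0000−0.0000)/(6.4212−3.7807)=0.0000; B=V−Δ·S=0.0000
Node (3,1) S=10.1924: V=(p*·0.0000+(1−p*)·0.0000)/1.04=0.0000; Δ=(0.0000−0.0000)/(10.9059−6.4212)=0.0000; B=V−Δ·S=0.0000
Node (3,2) S=17.3109: V=(p*·50.0000+(1−p*)·0.0000)/1.04=44.7990; Δ=(50.0000−0.0000)/(18.5227−10.9059)=6.5644; B=V−Δ·S=-68.8374
Node (3,3) S=29.4010: V=(p*·50.0000+(1−p*)·50.0000)/1.04=48.0769; Δ=(50.0000−50.0000)/(31.4591−18.5227)=0.0000; B=V−Δ·S=48.0769
Node (2,0) S=9.5256: V=(p*·0.0000+(1−p*)·0.0000)/1.04=0.0000; Δ=(0.0000−0.0000)/(10.1924−6.0011)=0.0000; B=V−Δ·S=0.0000
Node (2,1) S=16.1784: V=(p*·44.7990+(1−p*)·0.0000)/1.04=40.1389; Δ=(44.7990−0.0000)/(17.3109−10.1924)=6.2933; B=V−Δ·S=-61.6769
Node (2,2) S=27.4776: V=(p*·48.0769+(1−p*)·44.7990)/1.04=46.0129; Δ=(48.0769−44.7990)/(29.4010−17.3109)=0.2711; B=V−Δ·S=38.5630
Node (1,0) S=15.1200: V=(p*·40.1389+(1−p*)·0.0000)/1.04=35.9636; Δ=(40.1389−0.0000)/(16.1784−9.5256)=6.0334; B=V−Δ·S=-55.2612
Node (1,1) S=25.6800: V=(p*·46.0129+(1−p*)·40.1389)/1.04=43.8581; Δ=(46.0129−40.1389)/(27.4776−16.1784)=0.5199; B=V−Δ·S=30.5081
Node (0,0) S=24.0000: V=(p*·43.8581+(1−p*)·35.9636)/1.04=41.6537; Δ=(43.8581−35.9636)/(25.6800−15.1200)=0.7476; B=V−Δ·S=23.7117
Check: Δ(0,0)·S0 + B(0,0) = 41.6537 = V0.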